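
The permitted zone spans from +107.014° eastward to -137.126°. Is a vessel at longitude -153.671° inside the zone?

Band width going east from +107.014° to -137.126°: ((-137.126 − 107.014) mod 360) = 115.860°.
Offset of -153.671° east of the west edge: ((-153.671 − 107.014) mod 360) = 99.315°.
99.315° ≤ 115.860° ⇒ inside.

Yes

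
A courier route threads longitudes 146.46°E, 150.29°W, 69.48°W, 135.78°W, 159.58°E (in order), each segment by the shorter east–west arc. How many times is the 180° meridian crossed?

2

Leg 1: +146.46° → -150.29°, shortest Δλ = 63.25° (east) — crosses 180°.
Leg 2: -150.29° → -69.48°, shortest Δλ = 80.81° (east) — does not cross 180°.
Leg 3: -69.48° → -135.78°, shortest Δλ = -66.3° (west) — does not cross 180°.
Leg 4: -135.78° → +159.58°, shortest Δλ = -64.64° (west) — crosses 180°.
Total crossings: 2.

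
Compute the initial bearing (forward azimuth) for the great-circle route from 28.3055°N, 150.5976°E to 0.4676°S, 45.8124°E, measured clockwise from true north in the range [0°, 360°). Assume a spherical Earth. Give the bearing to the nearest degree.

Δλ = 45.8124 − 150.5976 = -104.7852°.
θ = atan2( sin Δλ · cos φ₂ , cos φ₁ · sin φ₂ − sin φ₁ · cos φ₂ · cos Δλ )
  = atan2(-0.96686, 0.11382) = -83.286° → normalised to [0°, 360°): 276.714°.

277°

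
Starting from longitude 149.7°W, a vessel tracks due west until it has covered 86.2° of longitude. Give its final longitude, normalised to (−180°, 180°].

124.1°E

Start at -149.7°; shift −86.2° → -235.9°.
-235.9° lies outside (−180°, 180°]; add 360° → +124.1°.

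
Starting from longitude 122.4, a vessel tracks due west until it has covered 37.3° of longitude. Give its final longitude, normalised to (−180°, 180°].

+85.1°

Start at +122.4°; shift −37.3° → +85.1°.
+85.1° already lies in (−180°, 180°].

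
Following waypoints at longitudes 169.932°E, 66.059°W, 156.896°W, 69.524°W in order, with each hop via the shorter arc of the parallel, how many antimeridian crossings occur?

1

Leg 1: +169.932° → -66.059°, shortest Δλ = 124.009° (east) — crosses 180°.
Leg 2: -66.059° → -156.896°, shortest Δλ = -90.837° (west) — does not cross 180°.
Leg 3: -156.896° → -69.524°, shortest Δλ = 87.372° (east) — does not cross 180°.
Total crossings: 1.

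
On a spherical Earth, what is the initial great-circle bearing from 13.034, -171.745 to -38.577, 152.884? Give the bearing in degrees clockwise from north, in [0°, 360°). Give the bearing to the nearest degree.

Δλ = 152.884 − -171.745 = 324.629°; wrapped into (−180°, 180°]: -35.371°.
θ = atan2( sin Δλ · cos φ₂ , cos φ₁ · sin φ₂ − sin φ₁ · cos φ₂ · cos Δλ )
  = atan2(-0.45254, -0.75127) = -148.936° → normalised to [0°, 360°): 211.064°.

211°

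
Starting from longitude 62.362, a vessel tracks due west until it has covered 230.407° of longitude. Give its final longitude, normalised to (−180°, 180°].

-168.045°

Start at +62.362°; shift −230.407° → -168.045°.
-168.045° already lies in (−180°, 180°].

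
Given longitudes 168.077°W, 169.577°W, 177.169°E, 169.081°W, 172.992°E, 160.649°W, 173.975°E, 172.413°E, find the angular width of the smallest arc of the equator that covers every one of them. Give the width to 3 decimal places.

26.938°

Sort the longitudes: -169.577°, -169.081°, -168.077°, -160.649°, +172.413°, +172.992°, +173.975°, +177.169°.
Eastward gaps between consecutive values (wrapping around): 0.496°, 1.004°, 7.428°, 333.062°, 0.579°, 0.983°, 3.194°, 13.254°.
Largest gap = 333.062° ⇒ minimal covering band is its complement: 360° − 333.062° = 26.938°.
Band runs from +172.413° eastward to -160.649°, crossing the antimeridian.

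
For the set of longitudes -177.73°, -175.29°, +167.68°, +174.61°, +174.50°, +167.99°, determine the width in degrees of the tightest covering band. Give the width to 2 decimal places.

17.03°

Sort the longitudes: -177.73°, -175.29°, +167.68°, +167.99°, +174.50°, +174.61°.
Eastward gaps between consecutive values (wrapping around): 2.44°, 342.97°, 0.31°, 6.51°, 0.11°, 7.66°.
Largest gap = 342.97° ⇒ minimal covering band is its complement: 360° − 342.97° = 17.03°.
Band runs from +167.68° eastward to -175.29°, crossing the antimeridian.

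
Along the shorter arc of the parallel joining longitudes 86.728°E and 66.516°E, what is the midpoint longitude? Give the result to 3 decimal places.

76.622°E

Signed shortest Δλ from +86.728° to +66.516° is -20.212°.
Midpoint longitude = +86.728° + (-20.212°)/2 = +86.728° − 10.106° = +76.622°.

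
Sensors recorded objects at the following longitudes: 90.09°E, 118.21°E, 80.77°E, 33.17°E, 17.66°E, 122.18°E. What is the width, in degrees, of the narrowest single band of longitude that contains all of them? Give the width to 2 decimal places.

104.52°

Sort the longitudes: +17.66°, +33.17°, +80.77°, +90.09°, +118.21°, +122.18°.
Eastward gaps between consecutive values (wrapping around): 15.51°, 47.60°, 9.32°, 28.12°, 3.97°, 255.48°.
Largest gap = 255.48° ⇒ minimal covering band is its complement: 360° − 255.48° = 104.52°.
Band runs from +17.66° eastward to +122.18°.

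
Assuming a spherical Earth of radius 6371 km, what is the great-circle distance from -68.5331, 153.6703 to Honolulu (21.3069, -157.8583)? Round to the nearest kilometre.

Δλ = -157.8583 − 153.6703 = -311.5286°; wrapped into (−180°, 180°]: 48.4714°.
Δφ = 21.3069 − -68.5331 = 89.8400°.
a = sin²(Δφ/2) + cos φ₁ · cos φ₂ · sin²(Δλ/2) = 0.556055.
c = 2·atan2(√a, √(1−a)) = 1.68314 rad → d = 6371·c ≈ 10723.30 km.

10723 km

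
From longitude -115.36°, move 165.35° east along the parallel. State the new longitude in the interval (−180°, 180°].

Start at -115.36°; shift +165.35° → +49.99°.
+49.99° already lies in (−180°, 180°].

+49.99°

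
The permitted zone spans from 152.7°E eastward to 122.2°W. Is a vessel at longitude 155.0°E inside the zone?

Band width going east from +152.7° to -122.2°: ((-122.2 − 152.7) mod 360) = 85.1°.
Offset of +155.0° east of the west edge: ((155.0 − 152.7) mod 360) = 2.3°.
2.3° ≤ 85.1° ⇒ inside.

Yes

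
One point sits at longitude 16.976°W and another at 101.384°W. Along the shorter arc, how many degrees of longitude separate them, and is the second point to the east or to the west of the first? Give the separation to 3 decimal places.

84.408° west

Raw difference: -101.384 − -16.976 = -84.408°.
Normalise into (−180°, 180°]: -84.408° stays -84.408°.
Negative ⇒ the second point lies to the west; separation 84.408°.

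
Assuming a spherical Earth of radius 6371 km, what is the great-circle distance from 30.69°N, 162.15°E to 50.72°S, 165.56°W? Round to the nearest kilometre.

9592 km

Δλ = -165.56 − 162.15 = -327.71°; wrapped into (−180°, 180°]: 32.29°.
Δφ = -50.72 − 30.69 = -81.41°.
a = sin²(Δφ/2) + cos φ₁ · cos φ₂ · sin²(Δλ/2) = 0.467416.
c = 2·atan2(√a, √(1−a)) = 1.50558 rad → d = 6371·c ≈ 9592.06 km.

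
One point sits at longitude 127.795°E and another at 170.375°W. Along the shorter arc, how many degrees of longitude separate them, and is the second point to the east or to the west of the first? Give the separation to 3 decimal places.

61.830° east

Raw difference: -170.375 − 127.795 = -298.17°.
Normalise into (−180°, 180°]: -298.17° + 360° = 61.83°.
Positive ⇒ the second point lies to the east; separation 61.830°.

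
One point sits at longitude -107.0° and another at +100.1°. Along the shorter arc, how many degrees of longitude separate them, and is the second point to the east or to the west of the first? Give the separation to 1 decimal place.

152.9° west

Raw difference: 100.1 − -107.0 = 207.1°.
Normalise into (−180°, 180°]: 207.1° − 360° = -152.9°.
Negative ⇒ the second point lies to the west; separation 152.9°.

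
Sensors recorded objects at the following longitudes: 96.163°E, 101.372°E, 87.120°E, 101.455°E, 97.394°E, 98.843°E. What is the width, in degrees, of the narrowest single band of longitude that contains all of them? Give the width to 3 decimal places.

14.335°

Sort the longitudes: +87.120°, +96.163°, +97.394°, +98.843°, +101.372°, +101.455°.
Eastward gaps between consecutive values (wrapping around): 9.043°, 1.231°, 1.449°, 2.529°, 0.083°, 345.665°.
Largest gap = 345.665° ⇒ minimal covering band is its complement: 360° − 345.665° = 14.335°.
Band runs from +87.120° eastward to +101.455°.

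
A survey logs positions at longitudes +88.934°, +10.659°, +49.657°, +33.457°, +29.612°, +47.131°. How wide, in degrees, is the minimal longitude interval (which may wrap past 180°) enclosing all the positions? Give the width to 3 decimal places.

Sort the longitudes: +10.659°, +29.612°, +33.457°, +47.131°, +49.657°, +88.934°.
Eastward gaps between consecutive values (wrapping around): 18.953°, 3.845°, 13.674°, 2.526°, 39.277°, 281.725°.
Largest gap = 281.725° ⇒ minimal covering band is its complement: 360° − 281.725° = 78.275°.
Band runs from +10.659° eastward to +88.934°.

78.275°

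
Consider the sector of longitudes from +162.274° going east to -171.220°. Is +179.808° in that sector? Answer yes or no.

Yes

Band width going east from +162.274° to -171.220°: ((-171.220 − 162.274) mod 360) = 26.506°.
Offset of +179.808° east of the west edge: ((179.808 − 162.274) mod 360) = 17.534°.
17.534° ≤ 26.506° ⇒ inside.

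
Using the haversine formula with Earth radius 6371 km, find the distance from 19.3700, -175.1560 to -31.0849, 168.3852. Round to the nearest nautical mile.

Δλ = 168.3852 − -175.1560 = 343.5412°; wrapped into (−180°, 180°]: -16.4588°.
Δφ = -31.0849 − 19.3700 = -50.4549°.
a = sin²(Δφ/2) + cos φ₁ · cos φ₂ · sin²(Δλ/2) = 0.198210.
c = 2·atan2(√a, √(1−a)) = 0.92281 rad → d = 6371·c ≈ 5879.24 km ≈ 3174.54 nmi.

3175 nmi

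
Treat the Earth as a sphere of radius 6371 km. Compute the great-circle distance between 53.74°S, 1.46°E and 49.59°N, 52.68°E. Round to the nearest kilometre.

Δλ = 52.68 − 1.46 = 51.22°.
Δφ = 49.59 − -53.74 = 103.33°.
a = sin²(Δφ/2) + cos φ₁ · cos φ₂ · sin²(Δλ/2) = 0.686914.
c = 2·atan2(√a, √(1−a)) = 1.95393 rad → d = 6371·c ≈ 12448.48 km.

12448 km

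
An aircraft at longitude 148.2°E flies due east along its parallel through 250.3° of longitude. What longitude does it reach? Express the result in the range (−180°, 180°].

38.5°E

Start at +148.2°; shift +250.3° → +398.5°.
+398.5° lies outside (−180°, 180°]; subtract 360° → +38.5°.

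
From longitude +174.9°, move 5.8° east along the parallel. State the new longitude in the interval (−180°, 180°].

Start at +174.9°; shift +5.8° → +180.7°.
+180.7° lies outside (−180°, 180°]; subtract 360° → -179.3°.

-179.3°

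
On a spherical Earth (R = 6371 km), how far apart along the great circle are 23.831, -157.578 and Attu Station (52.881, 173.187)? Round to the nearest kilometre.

Δλ = 173.187 − -157.578 = 330.765°; wrapped into (−180°, 180°]: -29.235°.
Δφ = 52.881 − 23.831 = 29.050°.
a = sin²(Δφ/2) + cos φ₁ · cos φ₂ · sin²(Δλ/2) = 0.098059.
c = 2·atan2(√a, √(1−a)) = 0.63700 rad → d = 6371·c ≈ 4058.35 km.

4058 km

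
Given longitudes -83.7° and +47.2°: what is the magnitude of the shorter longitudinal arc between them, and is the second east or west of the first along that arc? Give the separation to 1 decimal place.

130.9° east

Raw difference: 47.2 − -83.7 = 130.9°.
Normalise into (−180°, 180°]: 130.9° stays 130.9°.
Positive ⇒ the second point lies to the east; separation 130.9°.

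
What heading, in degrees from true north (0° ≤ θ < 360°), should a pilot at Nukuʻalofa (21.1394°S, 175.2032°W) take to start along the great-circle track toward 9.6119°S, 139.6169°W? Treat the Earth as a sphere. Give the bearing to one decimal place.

Δλ = -139.6169 − -175.2032 = 35.5863°.
θ = atan2( sin Δλ · cos φ₂ , cos φ₁ · sin φ₂ − sin φ₁ · cos φ₂ · cos Δλ )
  = atan2(0.57376, 0.13343) = 76.908° → normalised to [0°, 360°): 76.908°.

76.9°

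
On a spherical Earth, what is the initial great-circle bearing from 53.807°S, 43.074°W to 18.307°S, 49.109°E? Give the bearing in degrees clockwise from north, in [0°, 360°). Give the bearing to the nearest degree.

Δλ = 49.109 − -43.074 = 92.183°.
θ = atan2( sin Δλ · cos φ₂ , cos φ₁ · sin φ₂ − sin φ₁ · cos φ₂ · cos Δλ )
  = atan2(0.94870, -0.21467) = 102.750° → normalised to [0°, 360°): 102.750°.

103°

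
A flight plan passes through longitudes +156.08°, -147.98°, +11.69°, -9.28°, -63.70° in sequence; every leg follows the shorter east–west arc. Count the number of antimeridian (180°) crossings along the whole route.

1

Leg 1: +156.08° → -147.98°, shortest Δλ = 55.94° (east) — crosses 180°.
Leg 2: -147.98° → +11.69°, shortest Δλ = 159.67° (east) — does not cross 180°.
Leg 3: +11.69° → -9.28°, shortest Δλ = -20.97° (west) — does not cross 180°.
Leg 4: -9.28° → -63.70°, shortest Δλ = -54.42° (west) — does not cross 180°.
Total crossings: 1.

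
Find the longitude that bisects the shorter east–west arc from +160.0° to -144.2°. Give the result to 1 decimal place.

-172.1°

Signed shortest Δλ from +160.0° to -144.2° is +55.8°.
Midpoint longitude = +160.0° + (+55.8°)/2 = +160.0° + 27.9° = +187.9°.
Normalise into (−180°, 180°]: -172.1°.
(The naïve average (+160.0 + -144.2)/2 = 7.9° is on the wrong side of the globe.)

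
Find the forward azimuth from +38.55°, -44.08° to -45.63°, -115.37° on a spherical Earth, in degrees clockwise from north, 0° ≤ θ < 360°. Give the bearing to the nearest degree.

Δλ = -115.37 − -44.08 = -71.29°.
θ = atan2( sin Δλ · cos φ₂ , cos φ₁ · sin φ₂ − sin φ₁ · cos φ₂ · cos Δλ )
  = atan2(-0.66233, -0.69884) = -136.536° → normalised to [0°, 360°): 223.464°.

223°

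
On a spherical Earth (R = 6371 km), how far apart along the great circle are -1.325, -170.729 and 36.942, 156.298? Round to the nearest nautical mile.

Δλ = 156.298 − -170.729 = 327.027°; wrapped into (−180°, 180°]: -32.973°.
Δφ = 36.942 − -1.325 = 38.267°.
a = sin²(Δφ/2) + cos φ₁ · cos φ₂ · sin²(Δλ/2) = 0.171784.
c = 2·atan2(√a, √(1−a)) = 0.85472 rad → d = 6371·c ≈ 5445.41 km ≈ 2940.29 nmi.

2940 nmi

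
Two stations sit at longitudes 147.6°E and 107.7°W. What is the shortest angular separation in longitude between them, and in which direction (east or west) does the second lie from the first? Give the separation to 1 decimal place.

Raw difference: -107.7 − 147.6 = -255.3°.
Normalise into (−180°, 180°]: -255.3° + 360° = 104.7°.
Positive ⇒ the second point lies to the east; separation 104.7°.

104.7° east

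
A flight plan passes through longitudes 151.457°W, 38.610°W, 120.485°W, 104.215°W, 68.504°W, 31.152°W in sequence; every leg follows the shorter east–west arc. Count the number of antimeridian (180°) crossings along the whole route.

Leg 1: -151.457° → -38.610°, shortest Δλ = 112.847° (east) — does not cross 180°.
Leg 2: -38.610° → -120.485°, shortest Δλ = -81.875° (west) — does not cross 180°.
Leg 3: -120.485° → -104.215°, shortest Δλ = 16.27° (east) — does not cross 180°.
Leg 4: -104.215° → -68.504°, shortest Δλ = 35.711° (east) — does not cross 180°.
Leg 5: -68.504° → -31.152°, shortest Δλ = 37.352° (east) — does not cross 180°.
Total crossings: 0.

0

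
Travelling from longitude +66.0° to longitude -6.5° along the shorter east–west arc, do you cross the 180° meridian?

Signed shortest Δλ = ((-6.5 − 66.0 + 180) mod 360) − 180 = -72.5°.
Going west by 72.5° from +66.0° reaches -6.5° without touching 180°.

No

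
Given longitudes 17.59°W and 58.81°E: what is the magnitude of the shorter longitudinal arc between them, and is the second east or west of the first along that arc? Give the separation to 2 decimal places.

76.40° east

Raw difference: 58.81 − -17.59 = 76.4°.
Normalise into (−180°, 180°]: 76.4° stays 76.4°.
Positive ⇒ the second point lies to the east; separation 76.40°.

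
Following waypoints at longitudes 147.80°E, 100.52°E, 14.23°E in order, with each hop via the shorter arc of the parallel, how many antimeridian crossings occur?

Leg 1: +147.80° → +100.52°, shortest Δλ = -47.28° (west) — does not cross 180°.
Leg 2: +100.52° → +14.23°, shortest Δλ = -86.29° (west) — does not cross 180°.
Total crossings: 0.

0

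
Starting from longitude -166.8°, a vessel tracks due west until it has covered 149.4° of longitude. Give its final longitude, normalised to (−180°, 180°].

+43.8°

Start at -166.8°; shift −149.4° → -316.2°.
-316.2° lies outside (−180°, 180°]; add 360° → +43.8°.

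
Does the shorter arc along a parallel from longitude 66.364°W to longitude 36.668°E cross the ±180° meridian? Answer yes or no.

No

Signed shortest Δλ = ((36.668 − -66.364 + 180) mod 360) − 180 = 103.032°.
Going east by 103.032° from -66.364° reaches +36.668° without touching 180°.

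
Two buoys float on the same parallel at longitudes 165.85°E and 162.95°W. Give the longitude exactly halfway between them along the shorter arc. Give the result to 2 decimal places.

178.55°W

Signed shortest Δλ from +165.85° to -162.95° is +31.20°.
Midpoint longitude = +165.85° + (+31.20°)/2 = +165.85° + 15.60° = +181.45°.
Normalise into (−180°, 180°]: -178.55°.
(The naïve average (+165.85 + -162.95)/2 = 1.45° is on the wrong side of the globe.)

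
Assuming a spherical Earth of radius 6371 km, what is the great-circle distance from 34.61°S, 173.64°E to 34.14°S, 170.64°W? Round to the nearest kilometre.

Δλ = -170.64 − 173.64 = -344.28°; wrapped into (−180°, 180°]: 15.72°.
Δφ = -34.14 − -34.61 = 0.47°.
a = sin²(Δφ/2) + cos φ₁ · cos φ₂ · sin²(Δλ/2) = 0.012756.
c = 2·atan2(√a, √(1−a)) = 0.22637 rad → d = 6371·c ≈ 1442.20 km.

1442 km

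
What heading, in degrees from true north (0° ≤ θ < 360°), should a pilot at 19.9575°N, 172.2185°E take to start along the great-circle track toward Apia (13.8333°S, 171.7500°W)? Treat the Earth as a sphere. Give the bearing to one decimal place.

Δλ = -171.7500 − 172.2185 = -343.9685°; wrapped into (−180°, 180°]: 16.0315°.
θ = atan2( sin Δλ · cos φ₂ , cos φ₁ · sin φ₂ − sin φ₁ · cos φ₂ · cos Δλ )
  = atan2(0.26816, -0.54327) = 153.729° → normalised to [0°, 360°): 153.729°.

153.7°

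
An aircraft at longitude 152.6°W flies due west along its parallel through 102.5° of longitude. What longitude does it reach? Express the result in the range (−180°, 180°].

104.9°E

Start at -152.6°; shift −102.5° → -255.1°.
-255.1° lies outside (−180°, 180°]; add 360° → +104.9°.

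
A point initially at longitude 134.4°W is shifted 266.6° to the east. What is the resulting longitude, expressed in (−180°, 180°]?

132.2°E

Start at -134.4°; shift +266.6° → +132.2°.
+132.2° already lies in (−180°, 180°].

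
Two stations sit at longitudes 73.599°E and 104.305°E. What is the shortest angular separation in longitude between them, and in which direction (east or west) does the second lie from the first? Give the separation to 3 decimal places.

30.706° east

Raw difference: 104.305 − 73.599 = 30.706°.
Normalise into (−180°, 180°]: 30.706° stays 30.706°.
Positive ⇒ the second point lies to the east; separation 30.706°.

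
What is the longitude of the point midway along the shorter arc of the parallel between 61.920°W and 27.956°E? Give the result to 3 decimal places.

Signed shortest Δλ from -61.920° to +27.956° is +89.876°.
Midpoint longitude = -61.920° + (+89.876°)/2 = -61.920° + 44.938° = -16.982°.

16.982°W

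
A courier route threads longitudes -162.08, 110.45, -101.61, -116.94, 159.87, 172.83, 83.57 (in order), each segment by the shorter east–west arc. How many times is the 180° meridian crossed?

3

Leg 1: -162.08° → +110.45°, shortest Δλ = -87.47° (west) — crosses 180°.
Leg 2: +110.45° → -101.61°, shortest Δλ = 147.94° (east) — crosses 180°.
Leg 3: -101.61° → -116.94°, shortest Δλ = -15.33° (west) — does not cross 180°.
Leg 4: -116.94° → +159.87°, shortest Δλ = -83.19° (west) — crosses 180°.
Leg 5: +159.87° → +172.83°, shortest Δλ = 12.96° (east) — does not cross 180°.
Leg 6: +172.83° → +83.57°, shortest Δλ = -89.26° (west) — does not cross 180°.
Total crossings: 3.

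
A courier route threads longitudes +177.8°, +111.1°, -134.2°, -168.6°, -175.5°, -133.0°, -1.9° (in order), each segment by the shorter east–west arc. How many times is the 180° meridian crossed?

1

Leg 1: +177.8° → +111.1°, shortest Δλ = -66.7° (west) — does not cross 180°.
Leg 2: +111.1° → -134.2°, shortest Δλ = 114.7° (east) — crosses 180°.
Leg 3: -134.2° → -168.6°, shortest Δλ = -34.4° (west) — does not cross 180°.
Leg 4: -168.6° → -175.5°, shortest Δλ = -6.9° (west) — does not cross 180°.
Leg 5: -175.5° → -133.0°, shortest Δλ = 42.5° (east) — does not cross 180°.
Leg 6: -133.0° → -1.9°, shortest Δλ = 131.1° (east) — does not cross 180°.
Total crossings: 1.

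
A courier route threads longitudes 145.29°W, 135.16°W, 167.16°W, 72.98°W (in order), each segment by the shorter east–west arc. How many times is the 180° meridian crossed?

0

Leg 1: -145.29° → -135.16°, shortest Δλ = 10.13° (east) — does not cross 180°.
Leg 2: -135.16° → -167.16°, shortest Δλ = -32.0° (west) — does not cross 180°.
Leg 3: -167.16° → -72.98°, shortest Δλ = 94.18° (east) — does not cross 180°.
Total crossings: 0.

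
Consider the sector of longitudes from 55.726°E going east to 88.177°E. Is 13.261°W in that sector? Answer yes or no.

No

Band width going east from +55.726° to +88.177°: ((88.177 − 55.726) mod 360) = 32.451°.
Offset of -13.261° east of the west edge: ((-13.261 − 55.726) mod 360) = 291.013°.
291.013° > 32.451° ⇒ outside.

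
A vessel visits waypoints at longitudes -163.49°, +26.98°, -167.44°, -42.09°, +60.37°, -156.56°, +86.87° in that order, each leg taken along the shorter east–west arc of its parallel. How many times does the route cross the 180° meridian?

Leg 1: -163.49° → +26.98°, shortest Δλ = -169.53° (west) — crosses 180°.
Leg 2: +26.98° → -167.44°, shortest Δλ = 165.58° (east) — crosses 180°.
Leg 3: -167.44° → -42.09°, shortest Δλ = 125.35° (east) — does not cross 180°.
Leg 4: -42.09° → +60.37°, shortest Δλ = 102.46° (east) — does not cross 180°.
Leg 5: +60.37° → -156.56°, shortest Δλ = 143.07° (east) — crosses 180°.
Leg 6: -156.56° → +86.87°, shortest Δλ = -116.57° (west) — crosses 180°.
Total crossings: 4.

4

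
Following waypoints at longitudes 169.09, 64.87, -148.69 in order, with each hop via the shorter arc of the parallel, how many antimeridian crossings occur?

Leg 1: +169.09° → +64.87°, shortest Δλ = -104.22° (west) — does not cross 180°.
Leg 2: +64.87° → -148.69°, shortest Δλ = 146.44° (east) — crosses 180°.
Total crossings: 1.

1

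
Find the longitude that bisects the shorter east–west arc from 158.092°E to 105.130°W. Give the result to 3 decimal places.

153.519°W

Signed shortest Δλ from +158.092° to -105.130° is +96.778°.
Midpoint longitude = +158.092° + (+96.778°)/2 = +158.092° + 48.389° = +206.481°.
Normalise into (−180°, 180°]: -153.519°.
(The naïve average (+158.092 + -105.130)/2 = 26.481° is on the wrong side of the globe.)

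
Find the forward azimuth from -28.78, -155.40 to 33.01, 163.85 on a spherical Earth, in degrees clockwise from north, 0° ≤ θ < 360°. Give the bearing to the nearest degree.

Δλ = 163.85 − -155.40 = 319.25°; wrapped into (−180°, 180°]: -40.75°.
θ = atan2( sin Δλ · cos φ₂ , cos φ₁ · sin φ₂ − sin φ₁ · cos φ₂ · cos Δλ )
  = atan2(-0.54739, 0.78334) = -34.945° → normalised to [0°, 360°): 325.055°.

325°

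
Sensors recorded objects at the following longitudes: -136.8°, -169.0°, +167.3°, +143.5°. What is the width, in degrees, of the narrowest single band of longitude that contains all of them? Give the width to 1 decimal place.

79.7°

Sort the longitudes: -169.0°, -136.8°, +143.5°, +167.3°.
Eastward gaps between consecutive values (wrapping around): 32.2°, 280.3°, 23.8°, 23.7°.
Largest gap = 280.3° ⇒ minimal covering band is its complement: 360° − 280.3° = 79.7°.
Band runs from +143.5° eastward to -136.8°, crossing the antimeridian.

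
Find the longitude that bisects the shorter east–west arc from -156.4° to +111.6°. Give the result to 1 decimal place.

+157.6°

Signed shortest Δλ from -156.4° to +111.6° is -92.0°.
Midpoint longitude = -156.4° + (-92.0°)/2 = -156.4° − 46.0° = -202.4°.
Normalise into (−180°, 180°]: +157.6°.
(The naïve average (-156.4 + +111.6)/2 = -22.4° is on the wrong side of the globe.)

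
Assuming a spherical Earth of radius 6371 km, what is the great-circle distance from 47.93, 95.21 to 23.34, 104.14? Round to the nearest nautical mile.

Δλ = 104.14 − 95.21 = 8.93°.
Δφ = 23.34 − 47.93 = -24.59°.
a = sin²(Δφ/2) + cos φ₁ · cos φ₂ · sin²(Δλ/2) = 0.049074.
c = 2·atan2(√a, √(1−a)) = 0.44676 rad → d = 6371·c ≈ 2846.31 km ≈ 1536.88 nmi.

1537 nmi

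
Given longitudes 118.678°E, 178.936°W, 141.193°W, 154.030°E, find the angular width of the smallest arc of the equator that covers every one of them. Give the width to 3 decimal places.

100.129°

Sort the longitudes: -178.936°, -141.193°, +118.678°, +154.030°.
Eastward gaps between consecutive values (wrapping around): 37.743°, 259.871°, 35.352°, 27.034°.
Largest gap = 259.871° ⇒ minimal covering band is its complement: 360° − 259.871° = 100.129°.
Band runs from +118.678° eastward to -141.193°, crossing the antimeridian.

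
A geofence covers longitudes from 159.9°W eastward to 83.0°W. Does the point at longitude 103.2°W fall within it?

Yes

Band width going east from -159.9° to -83.0°: ((-83.0 − -159.9) mod 360) = 76.9°.
Offset of -103.2° east of the west edge: ((-103.2 − -159.9) mod 360) = 56.7°.
56.7° ≤ 76.9° ⇒ inside.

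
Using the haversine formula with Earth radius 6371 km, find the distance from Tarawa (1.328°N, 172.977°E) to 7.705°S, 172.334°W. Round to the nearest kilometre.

Δλ = -172.334 − 172.977 = -345.311°; wrapped into (−180°, 180°]: 14.689°.
Δφ = -7.705 − 1.328 = -9.033°.
a = sin²(Δφ/2) + cos φ₁ · cos φ₂ · sin²(Δλ/2) = 0.022391.
c = 2·atan2(√a, √(1−a)) = 0.30040 rad → d = 6371·c ≈ 1913.85 km.

1914 km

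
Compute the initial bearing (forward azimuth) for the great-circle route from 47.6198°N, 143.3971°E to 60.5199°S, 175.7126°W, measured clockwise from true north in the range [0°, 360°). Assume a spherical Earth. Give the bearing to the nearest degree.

159°

Δλ = -175.7126 − 143.3971 = -319.1097°; wrapped into (−180°, 180°]: 40.8903°.
θ = atan2( sin Δλ · cos φ₂ , cos φ₁ · sin φ₂ − sin φ₁ · cos φ₂ · cos Δλ )
  = atan2(0.32215, -0.86159) = 159.499° → normalised to [0°, 360°): 159.499°.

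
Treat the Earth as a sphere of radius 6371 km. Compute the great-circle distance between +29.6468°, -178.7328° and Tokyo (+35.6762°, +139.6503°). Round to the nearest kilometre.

Δλ = 139.6503 − -178.7328 = 318.3831°; wrapped into (−180°, 180°]: -41.6169°.
Δφ = 35.6762 − 29.6468 = 6.0294°.
a = sin²(Δφ/2) + cos φ₁ · cos φ₂ · sin²(Δλ/2) = 0.091860.
c = 2·atan2(√a, √(1−a)) = 0.61586 rad → d = 6371·c ≈ 3923.62 km.

3924 km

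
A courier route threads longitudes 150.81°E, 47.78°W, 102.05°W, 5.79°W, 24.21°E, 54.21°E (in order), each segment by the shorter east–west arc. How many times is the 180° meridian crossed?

1

Leg 1: +150.81° → -47.78°, shortest Δλ = 161.41° (east) — crosses 180°.
Leg 2: -47.78° → -102.05°, shortest Δλ = -54.27° (west) — does not cross 180°.
Leg 3: -102.05° → -5.79°, shortest Δλ = 96.26° (east) — does not cross 180°.
Leg 4: -5.79° → +24.21°, shortest Δλ = 30.0° (east) — does not cross 180°.
Leg 5: +24.21° → +54.21°, shortest Δλ = 30.0° (east) — does not cross 180°.
Total crossings: 1.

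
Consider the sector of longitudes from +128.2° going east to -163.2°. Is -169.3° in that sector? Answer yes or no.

Band width going east from +128.2° to -163.2°: ((-163.2 − 128.2) mod 360) = 68.6°.
Offset of -169.3° east of the west edge: ((-169.3 − 128.2) mod 360) = 62.5°.
62.5° ≤ 68.6° ⇒ inside.

Yes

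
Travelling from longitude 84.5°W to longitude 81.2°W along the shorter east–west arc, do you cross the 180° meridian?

No

Signed shortest Δλ = ((-81.2 − -84.5 + 180) mod 360) − 180 = 3.3°.
Going east by 3.3° from -84.5° reaches -81.2° without touching 180°.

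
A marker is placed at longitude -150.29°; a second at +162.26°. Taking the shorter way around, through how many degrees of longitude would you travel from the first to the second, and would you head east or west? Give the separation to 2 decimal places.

Raw difference: 162.26 − -150.29 = 312.55°.
Normalise into (−180°, 180°]: 312.55° − 360° = -47.45°.
Negative ⇒ the second point lies to the west; separation 47.45°.

47.45° west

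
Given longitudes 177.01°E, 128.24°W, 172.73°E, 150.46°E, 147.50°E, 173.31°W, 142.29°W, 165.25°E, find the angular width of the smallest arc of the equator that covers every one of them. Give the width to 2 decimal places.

Sort the longitudes: -173.31°, -142.29°, -128.24°, +147.50°, +150.46°, +165.25°, +172.73°, +177.01°.
Eastward gaps between consecutive values (wrapping around): 31.02°, 14.05°, 275.74°, 2.96°, 14.79°, 7.48°, 4.28°, 9.68°.
Largest gap = 275.74° ⇒ minimal covering band is its complement: 360° − 275.74° = 84.26°.
Band runs from +147.50° eastward to -128.24°, crossing the antimeridian.

84.26°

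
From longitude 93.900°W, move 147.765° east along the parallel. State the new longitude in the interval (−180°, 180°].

Start at -93.900°; shift +147.765° → +53.865°.
+53.865° already lies in (−180°, 180°].

53.865°E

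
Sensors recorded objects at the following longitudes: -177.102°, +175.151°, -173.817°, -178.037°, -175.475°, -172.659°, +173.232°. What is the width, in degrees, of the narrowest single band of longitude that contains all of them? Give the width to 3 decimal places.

Sort the longitudes: -178.037°, -177.102°, -175.475°, -173.817°, -172.659°, +173.232°, +175.151°.
Eastward gaps between consecutive values (wrapping around): 0.935°, 1.627°, 1.658°, 1.158°, 345.891°, 1.919°, 6.812°.
Largest gap = 345.891° ⇒ minimal covering band is its complement: 360° − 345.891° = 14.109°.
Band runs from +173.232° eastward to -172.659°, crossing the antimeridian.

14.109°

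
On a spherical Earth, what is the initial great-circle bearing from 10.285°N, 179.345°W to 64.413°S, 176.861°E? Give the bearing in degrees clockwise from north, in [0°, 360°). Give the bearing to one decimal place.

Δλ = 176.861 − -179.345 = 356.206°; wrapped into (−180°, 180°]: -3.794°.
θ = atan2( sin Δλ · cos φ₂ , cos φ₁ · sin φ₂ − sin φ₁ · cos φ₂ · cos Δλ )
  = atan2(-0.02858, -0.96438) = -178.303° → normalised to [0°, 360°): 181.697°.

181.7°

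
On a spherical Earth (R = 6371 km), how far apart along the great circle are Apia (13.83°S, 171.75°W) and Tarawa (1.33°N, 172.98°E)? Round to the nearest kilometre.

Δλ = 172.98 − -171.75 = 344.73°; wrapped into (−180°, 180°]: -15.27°.
Δφ = 1.33 − -13.83 = 15.16°.
a = sin²(Δφ/2) + cos φ₁ · cos φ₂ · sin²(Δλ/2) = 0.034536.
c = 2·atan2(√a, √(1−a)) = 0.37385 rad → d = 6371·c ≈ 2381.81 km.

2382 km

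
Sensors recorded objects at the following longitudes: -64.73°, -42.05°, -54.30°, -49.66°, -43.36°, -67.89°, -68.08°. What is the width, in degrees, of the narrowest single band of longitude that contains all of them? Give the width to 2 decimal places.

Sort the longitudes: -68.08°, -67.89°, -64.73°, -54.30°, -49.66°, -43.36°, -42.05°.
Eastward gaps between consecutive values (wrapping around): 0.19°, 3.16°, 10.43°, 4.64°, 6.30°, 1.31°, 333.97°.
Largest gap = 333.97° ⇒ minimal covering band is its complement: 360° − 333.97° = 26.03°.
Band runs from -68.08° eastward to -42.05°.

26.03°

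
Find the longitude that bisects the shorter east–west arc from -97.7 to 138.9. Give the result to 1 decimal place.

-159.4°

Signed shortest Δλ from -97.7° to +138.9° is -123.4°.
Midpoint longitude = -97.7° + (-123.4°)/2 = -97.7° − 61.7° = -159.4°.
(The naïve average (-97.7 + +138.9)/2 = 20.6° is on the wrong side of the globe.)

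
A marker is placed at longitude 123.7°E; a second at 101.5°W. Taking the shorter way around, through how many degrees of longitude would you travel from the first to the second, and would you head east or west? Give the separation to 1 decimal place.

Raw difference: -101.5 − 123.7 = -225.2°.
Normalise into (−180°, 180°]: -225.2° + 360° = 134.8°.
Positive ⇒ the second point lies to the east; separation 134.8°.

134.8° east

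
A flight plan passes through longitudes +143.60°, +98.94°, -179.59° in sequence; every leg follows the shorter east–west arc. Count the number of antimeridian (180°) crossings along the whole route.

Leg 1: +143.60° → +98.94°, shortest Δλ = -44.66° (west) — does not cross 180°.
Leg 2: +98.94° → -179.59°, shortest Δλ = 81.47° (east) — crosses 180°.
Total crossings: 1.

1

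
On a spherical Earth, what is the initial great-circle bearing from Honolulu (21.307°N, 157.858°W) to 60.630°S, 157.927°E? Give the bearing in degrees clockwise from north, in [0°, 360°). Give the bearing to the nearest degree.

200°

Δλ = 157.927 − -157.858 = 315.785°; wrapped into (−180°, 180°]: -44.215°.
θ = atan2( sin Δλ · cos φ₂ , cos φ₁ · sin φ₂ − sin φ₁ · cos φ₂ · cos Δλ )
  = atan2(-0.34201, -0.93963) = -159.999° → normalised to [0°, 360°): 200.001°.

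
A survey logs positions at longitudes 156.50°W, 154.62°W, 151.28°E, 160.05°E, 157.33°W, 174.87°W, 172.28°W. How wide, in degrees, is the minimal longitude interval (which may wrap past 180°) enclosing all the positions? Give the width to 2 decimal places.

54.10°

Sort the longitudes: -174.87°, -172.28°, -157.33°, -156.50°, -154.62°, +151.28°, +160.05°.
Eastward gaps between consecutive values (wrapping around): 2.59°, 14.95°, 0.83°, 1.88°, 305.90°, 8.77°, 25.08°.
Largest gap = 305.90° ⇒ minimal covering band is its complement: 360° − 305.90° = 54.10°.
Band runs from +151.28° eastward to -154.62°, crossing the antimeridian.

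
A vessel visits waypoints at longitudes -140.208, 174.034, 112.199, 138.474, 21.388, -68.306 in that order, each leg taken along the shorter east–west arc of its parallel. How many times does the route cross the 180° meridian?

1

Leg 1: -140.208° → +174.034°, shortest Δλ = -45.758° (west) — crosses 180°.
Leg 2: +174.034° → +112.199°, shortest Δλ = -61.835° (west) — does not cross 180°.
Leg 3: +112.199° → +138.474°, shortest Δλ = 26.275° (east) — does not cross 180°.
Leg 4: +138.474° → +21.388°, shortest Δλ = -117.086° (west) — does not cross 180°.
Leg 5: +21.388° → -68.306°, shortest Δλ = -89.694° (west) — does not cross 180°.
Total crossings: 1.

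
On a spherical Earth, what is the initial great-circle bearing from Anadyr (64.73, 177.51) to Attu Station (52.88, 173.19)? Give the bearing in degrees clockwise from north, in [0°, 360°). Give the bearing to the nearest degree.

Δλ = 173.19 − 177.51 = -4.32°.
θ = atan2( sin Δλ · cos φ₂ , cos φ₁ · sin φ₂ − sin φ₁ · cos φ₂ · cos Δλ )
  = atan2(-0.04546, -0.20380) = -167.426° → normalised to [0°, 360°): 192.574°.

193°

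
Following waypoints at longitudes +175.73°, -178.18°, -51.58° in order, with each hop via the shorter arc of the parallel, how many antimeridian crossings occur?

1

Leg 1: +175.73° → -178.18°, shortest Δλ = 6.09° (east) — crosses 180°.
Leg 2: -178.18° → -51.58°, shortest Δλ = 126.6° (east) — does not cross 180°.
Total crossings: 1.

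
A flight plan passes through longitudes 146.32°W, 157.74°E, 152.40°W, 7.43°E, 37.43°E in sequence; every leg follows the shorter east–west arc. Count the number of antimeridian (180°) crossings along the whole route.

2

Leg 1: -146.32° → +157.74°, shortest Δλ = -55.94° (west) — crosses 180°.
Leg 2: +157.74° → -152.40°, shortest Δλ = 49.86° (east) — crosses 180°.
Leg 3: -152.40° → +7.43°, shortest Δλ = 159.83° (east) — does not cross 180°.
Leg 4: +7.43° → +37.43°, shortest Δλ = 30.0° (east) — does not cross 180°.
Total crossings: 2.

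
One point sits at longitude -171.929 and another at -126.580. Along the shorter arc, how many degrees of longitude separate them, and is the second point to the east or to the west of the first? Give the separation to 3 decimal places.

45.349° east

Raw difference: -126.580 − -171.929 = 45.349°.
Normalise into (−180°, 180°]: 45.349° stays 45.349°.
Positive ⇒ the second point lies to the east; separation 45.349°.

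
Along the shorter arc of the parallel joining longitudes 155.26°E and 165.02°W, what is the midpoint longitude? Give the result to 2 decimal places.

Signed shortest Δλ from +155.26° to -165.02° is +39.72°.
Midpoint longitude = +155.26° + (+39.72°)/2 = +155.26° + 19.86° = +175.12°.
(The naïve average (+155.26 + -165.02)/2 = -4.88° is on the wrong side of the globe.)

175.12°E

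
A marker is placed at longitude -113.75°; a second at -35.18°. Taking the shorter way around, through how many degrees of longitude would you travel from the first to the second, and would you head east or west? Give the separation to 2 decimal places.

Raw difference: -35.18 − -113.75 = 78.57°.
Normalise into (−180°, 180°]: 78.57° stays 78.57°.
Positive ⇒ the second point lies to the east; separation 78.57°.

78.57° east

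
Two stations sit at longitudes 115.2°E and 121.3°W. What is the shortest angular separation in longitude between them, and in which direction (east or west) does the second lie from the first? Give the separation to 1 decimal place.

Raw difference: -121.3 − 115.2 = -236.5°.
Normalise into (−180°, 180°]: -236.5° + 360° = 123.5°.
Positive ⇒ the second point lies to the east; separation 123.5°.

123.5° east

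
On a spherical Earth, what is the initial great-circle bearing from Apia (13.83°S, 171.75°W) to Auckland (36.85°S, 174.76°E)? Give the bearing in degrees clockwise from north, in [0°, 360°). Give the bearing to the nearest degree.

205°

Δλ = 174.76 − -171.75 = 346.51°; wrapped into (−180°, 180°]: -13.49°.
θ = atan2( sin Δλ · cos φ₂ , cos φ₁ · sin φ₂ − sin φ₁ · cos φ₂ · cos Δλ )
  = atan2(-0.18667, -0.39633) = -154.780° → normalised to [0°, 360°): 205.220°.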